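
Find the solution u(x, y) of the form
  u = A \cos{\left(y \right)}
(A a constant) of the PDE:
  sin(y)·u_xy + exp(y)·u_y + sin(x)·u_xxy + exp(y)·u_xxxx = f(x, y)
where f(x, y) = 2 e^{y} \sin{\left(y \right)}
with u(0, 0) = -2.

Answer: u(x, y) = - 2 \cos{\left(y \right)}

Derivation:
Substitute the ansatz u = A \cos{\left(y \right)} into the left-hand side.
Derivatives of the ansatz:
  u_xy = 0
  u_y = - A \sin{\left(y \right)}
  u_xxy = 0
  u_xxxx = 0
Term by term:
  sin(y)·u_xy = 0
  exp(y)·u_y = - A e^{y} \sin{\left(y \right)}
  sin(x)·u_xxy = 0
  exp(y)·u_xxxx = 0
So the left-hand side equals
  - A e^{y} \sin{\left(y \right)}
This must equal f(x, y) = 2 e^{y} \sin{\left(y \right)} identically.
Matching coefficients of the independent functions:
  [e^{y} \sin{\left(y \right)}]:  - A = 2
Solving: A = -2.
Check against the point condition:
  u(0, 0) = -2  ⟹  A = -2  ✓
Hence u(x, y) = - 2 \cos{\left(y \right)}.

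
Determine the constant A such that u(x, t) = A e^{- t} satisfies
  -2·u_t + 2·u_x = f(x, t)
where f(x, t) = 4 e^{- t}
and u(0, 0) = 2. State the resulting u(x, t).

Substitute the ansatz u = A e^{- t} into the left-hand side.
Derivatives of the ansatz:
  u_t = - A e^{- t}
  u_x = 0
Term by term:
  -2·u_t = 2 A e^{- t}
  2·u_x = 0
So the left-hand side equals
  2 A e^{- t}
This must equal f(x, t) = 4 e^{- t} identically.
Matching coefficients of the independent functions:
  [e^{- t}]:  2 A = 4
Solving: A = 2.
Check against the point condition:
  u(0, 0) = 2  ⟹  A = 2  ✓
Hence u(x, t) = 2 e^{- t}.

Answer: u(x, t) = 2 e^{- t}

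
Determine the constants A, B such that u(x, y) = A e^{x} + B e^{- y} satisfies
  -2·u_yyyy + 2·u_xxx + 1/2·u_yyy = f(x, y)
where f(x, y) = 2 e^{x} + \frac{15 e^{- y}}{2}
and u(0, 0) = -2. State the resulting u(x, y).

Answer: u(x, y) = e^{x} - 3 e^{- y}

Derivation:
Substitute the ansatz u = A e^{x} + B e^{- y} into the left-hand side.
Derivatives of the ansatz:
  u_yyyy = B e^{- y}
  u_xxx = A e^{x}
  u_yyy = - B e^{- y}
Term by term:
  -2·u_yyyy = - 2 B e^{- y}
  2·u_xxx = 2 A e^{x}
  1/2·u_yyy = - \frac{B e^{- y}}{2}
So the left-hand side equals
  2 A e^{x} - \frac{5 B e^{- y}}{2}
This must equal f(x, y) = 2 e^{x} + \frac{15 e^{- y}}{2} identically.
Matching coefficients of the independent functions:
  [e^{x}]:  2 A = 2
  [e^{- y}]:  - \frac{5 B}{2} = \frac{15}{2}
Solving: A = 1, B = -3.
Check against the point condition:
  u(0, 0) = -2  ⟹  A + B = -2  ✓
Hence u(x, y) = e^{x} - 3 e^{- y}.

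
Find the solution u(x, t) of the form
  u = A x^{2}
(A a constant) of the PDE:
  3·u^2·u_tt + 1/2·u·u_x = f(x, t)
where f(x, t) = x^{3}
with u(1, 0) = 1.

Answer: u(x, t) = x^{2}

Derivation:
Substitute the ansatz u = A x^{2} into the left-hand side.
Derivatives of the ansatz:
  u_tt = 0
  u_x = 2 A x
Term by term:
  3·u^2·u_tt = 0
  1/2·u·u_x = A^{2} x^{3}
So the left-hand side equals
  A^{2} x^{3}
This must equal f(x, t) = x^{3} identically.
Matching coefficients of the independent functions:
  [x^{3}]:  A^{2} = 1
These equations allow (A) = (-1) or (1).
Impose the point condition(s):
  u(1, 0) = 1  ⟹  A = 1
Only A = 1 satisfies everything.
Hence u(x, t) = x^{2}.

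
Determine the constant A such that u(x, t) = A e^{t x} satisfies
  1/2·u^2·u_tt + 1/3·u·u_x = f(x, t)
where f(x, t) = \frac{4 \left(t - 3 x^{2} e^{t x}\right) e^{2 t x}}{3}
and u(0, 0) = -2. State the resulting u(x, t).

Substitute the ansatz u = A e^{t x} into the left-hand side.
Derivatives of the ansatz:
  u_tt = A x^{2} e^{t x}
  u_x = A t e^{t x}
Term by term:
  1/2·u^2·u_tt = \frac{A^{3} x^{2} e^{3 t x}}{2}
  1/3·u·u_x = \frac{A^{2} t e^{2 t x}}{3}
So the left-hand side equals
  \frac{A^{3} x^{2} e^{3 t x}}{2} + \frac{A^{2} t e^{2 t x}}{3}
This must equal f(x, t) = \frac{4 \left(t - 3 x^{2} e^{t x}\right) e^{2 t x}}{3} identically.
Matching coefficients of the independent functions:
  [t e^{2 t x}]:  \frac{A^{2}}{3} = \frac{4}{3}
  [x^{2} e^{3 t x}]:  \frac{A^{3}}{2} = -4
Solving: A = -2.
Check against the point condition:
  u(0, 0) = -2  ⟹  A = -2  ✓
Hence u(x, t) = - 2 e^{t x}.

Answer: u(x, t) = - 2 e^{t x}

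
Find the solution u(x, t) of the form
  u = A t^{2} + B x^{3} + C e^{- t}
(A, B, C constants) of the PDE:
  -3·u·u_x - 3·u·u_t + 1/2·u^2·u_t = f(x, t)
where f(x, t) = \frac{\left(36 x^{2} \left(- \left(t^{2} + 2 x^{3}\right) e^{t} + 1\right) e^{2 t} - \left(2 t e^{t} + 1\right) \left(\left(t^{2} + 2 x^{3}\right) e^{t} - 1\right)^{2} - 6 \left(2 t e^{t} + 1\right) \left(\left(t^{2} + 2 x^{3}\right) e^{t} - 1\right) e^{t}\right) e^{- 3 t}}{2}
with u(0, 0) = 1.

Substitute the ansatz u = A t^{2} + B x^{3} + C e^{- t} into the left-hand side.
Derivatives of the ansatz:
  u_x = 3 B x^{2}
  u_t = 2 A t - C e^{- t}
Term by term:
  -3·u·u_x = - 9 A B t^{2} x^{2} - 9 B^{2} x^{5} - 9 B C x^{2} e^{- t}
  -3·u·u_t = - 6 A^{2} t^{3} - 6 A B t x^{3} + 3 A C t^{2} e^{- t} - 6 A C t e^{- t} + 3 B C x^{3} e^{- t} + 3 C^{2} e^{- 2 t}
  1/2·u^2·u_t = A^{3} t^{5} + 2 A^{2} B t^{3} x^{3} - \frac{A^{2} C t^{4} e^{- t}}{2} + 2 A^{2} C t^{3} e^{- t} + A B^{2} t x^{6} - A B C t^{2} x^{3} e^{- t} + 2 A B C t x^{3} e^{- t} - A C^{2} t^{2} e^{- 2 t} + A C^{2} t e^{- 2 t} - \frac{B^{2} C x^{6} e^{- t}}{2} - B C^{2} x^{3} e^{- 2 t} - \frac{C^{3} e^{- 3 t}}{2}
So the left-hand side equals
  A^{3} t^{5} + 2 A^{2} B t^{3} x^{3} - \frac{A^{2} C t^{4} e^{- t}}{2} + 2 A^{2} C t^{3} e^{- t} - 6 A^{2} t^{3} + A B^{2} t x^{6} - A B C t^{2} x^{3} e^{- t} + 2 A B C t x^{3} e^{- t} - 9 A B t^{2} x^{2} - 6 A B t x^{3} - A C^{2} t^{2} e^{- 2 t} + A C^{2} t e^{- 2 t} + 3 A C t^{2} e^{- t} - 6 A C t e^{- t} - \frac{B^{2} C x^{6} e^{- t}}{2} - 9 B^{2} x^{5} - B C^{2} x^{3} e^{- 2 t} + 3 B C x^{3} e^{- t} - 9 B C x^{2} e^{- t} - \frac{C^{3} e^{- 3 t}}{2} + 3 C^{2} e^{- 2 t}
This must equal f(x, t) identically; expanded, f = - t^{5} - \frac{t^{4} e^{- t}}{2} - 4 t^{3} x^{3} - 6 t^{3} + 2 t^{3} e^{- t} - 2 t^{2} x^{3} e^{- t} - 18 t^{2} x^{2} - 3 t^{2} e^{- t} + t^{2} e^{- 2 t} - 4 t x^{6} - 12 t x^{3} + 4 t x^{3} e^{- t} + 6 t e^{- t} - t e^{- 2 t} - 2 x^{6} e^{- t} - 36 x^{5} - 6 x^{3} e^{- t} + 2 x^{3} e^{- 2 t} + 18 x^{2} e^{- t} + 3 e^{- 2 t} - \frac{e^{- 3 t}}{2}.
Matching coefficients of the independent functions:
(each divided by its leading coefficient; functions giving the same equation are listed together)
  [t^{3}]:  A^{2} - 1 = 0
  [t^{5}]:  A^{3} + 1 = 0
  [x^{5}]:  B^{2} - 4 = 0
  [t x^{3}, t^{2} x^{2}]:  A B - 2 = 0
  [t x^{6}]:  A B^{2} + 4 = 0
  [t e^{- 2 t}, t^{2} e^{- 2 t}]:  A C^{2} + 1 = 0
  [t e^{- t}, t^{2} e^{- t}]:  A C + 1 = 0
  [t^{3} x^{3}]:  A^{2} B + 2 = 0
  [t^{3} e^{- t}, t^{4} e^{- t}]:  A^{2} C - 1 = 0
  [x^{2} e^{- t}, x^{3} e^{- t}]:  B C + 2 = 0
  [x^{3} e^{- 2 t}]:  B C^{2} + 2 = 0
  [x^{6} e^{- t}]:  B^{2} C - 4 = 0
  [t x^{3} e^{- t}, t^{2} x^{3} e^{- t}]:  A B C - 2 = 0
  [e^{- 3 t}]:  C^{3} - 1 = 0
  [e^{- 2 t}]:  C^{2} - 1 = 0
Solving: A = -1, B = -2, C = 1.
Check against the point condition:
  u(0, 0) = 1  ⟹  C = 1  ✓
Hence u(x, t) = - t^{2} - 2 x^{3} + e^{- t}.

Answer: u(x, t) = - t^{2} - 2 x^{3} + e^{- t}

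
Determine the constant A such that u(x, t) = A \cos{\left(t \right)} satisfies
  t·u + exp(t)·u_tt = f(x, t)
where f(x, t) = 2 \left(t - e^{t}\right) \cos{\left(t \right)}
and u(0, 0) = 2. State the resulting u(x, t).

Substitute the ansatz u = A \cos{\left(t \right)} into the left-hand side.
Derivatives of the ansatz:
  u_tt = - A \cos{\left(t \right)}
Term by term:
  t·u = A t \cos{\left(t \right)}
  exp(t)·u_tt = - A e^{t} \cos{\left(t \right)}
So the left-hand side equals
  A t \cos{\left(t \right)} - A e^{t} \cos{\left(t \right)}
This must equal f(x, t) identically; expanded, f = 2 t \cos{\left(t \right)} - 2 e^{t} \cos{\left(t \right)}.
Matching coefficients of the independent functions:
  [t \cos{\left(t \right)}]:  A = 2
  [e^{t} \cos{\left(t \right)}]:  - A = -2
Solving: A = 2.
Check against the point condition:
  u(0, 0) = 2  ⟹  A = 2  ✓
Hence u(x, t) = 2 \cos{\left(t \right)}.

Answer: u(x, t) = 2 \cos{\left(t \right)}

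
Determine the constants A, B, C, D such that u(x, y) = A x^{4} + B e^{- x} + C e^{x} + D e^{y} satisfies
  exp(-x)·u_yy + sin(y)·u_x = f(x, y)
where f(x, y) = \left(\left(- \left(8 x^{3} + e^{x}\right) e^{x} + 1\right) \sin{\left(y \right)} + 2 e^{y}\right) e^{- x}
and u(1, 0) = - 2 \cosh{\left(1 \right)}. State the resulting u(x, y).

Substitute the ansatz u = A x^{4} + B e^{- x} + C e^{x} + D e^{y} into the left-hand side.
Derivatives of the ansatz:
  u_yy = D e^{y}
  u_x = 4 A x^{3} - B e^{- x} + C e^{x}
Term by term:
  exp(-x)·u_yy = D e^{- x} e^{y}
  sin(y)·u_x = 4 A x^{3} \sin{\left(y \right)} - B e^{- x} \sin{\left(y \right)} + C e^{x} \sin{\left(y \right)}
So the left-hand side equals
  4 A x^{3} \sin{\left(y \right)} - B e^{- x} \sin{\left(y \right)} + C e^{x} \sin{\left(y \right)} + D e^{- x} e^{y}
This must equal f(x, y) identically; expanded, f = - 8 x^{3} \sin{\left(y \right)} - e^{x} \sin{\left(y \right)} + 2 e^{- x} e^{y} + e^{- x} \sin{\left(y \right)}.
Matching coefficients of the independent functions:
  [x^{3} \sin{\left(y \right)}]:  4 A = -8
  [e^{- x} e^{y}]:  D = 2
  [e^{- x} \sin{\left(y \right)}]:  - B = 1
  [e^{x} \sin{\left(y \right)}]:  C = -1
Solving: A = -2, B = -1, C = -1, D = 2.
Check against the point condition:
  u(1, 0) = - 2 \cosh{\left(1 \right)}  ⟹  A + \frac{B}{e} + e C + D = - 2 \cosh{\left(1 \right)}  ✓
Hence u(x, y) = - 2 x^{4} - e^{x} + 2 e^{y} - e^{- x}.

Answer: u(x, y) = - 2 x^{4} - e^{x} + 2 e^{y} - e^{- x}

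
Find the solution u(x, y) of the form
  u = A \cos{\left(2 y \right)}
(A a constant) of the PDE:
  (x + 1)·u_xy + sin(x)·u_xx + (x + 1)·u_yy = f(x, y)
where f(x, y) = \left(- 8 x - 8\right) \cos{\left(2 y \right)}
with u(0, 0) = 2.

Substitute the ansatz u = A \cos{\left(2 y \right)} into the left-hand side.
Derivatives of the ansatz:
  u_xy = 0
  u_xx = 0
  u_yy = - 4 A \cos{\left(2 y \right)}
Term by term:
  (x + 1)·u_xy = 0
  sin(x)·u_xx = 0
  (x + 1)·u_yy = - 4 A x \cos{\left(2 y \right)} - 4 A \cos{\left(2 y \right)}
So the left-hand side equals
  - 4 A x \cos{\left(2 y \right)} - 4 A \cos{\left(2 y \right)}
This must equal f(x, y) identically; expanded, f = - 8 x \cos{\left(2 y \right)} - 8 \cos{\left(2 y \right)}.
Matching coefficients of the independent functions:
  [x \cos{\left(2 y \right)}, \cos{\left(2 y \right)}]:  - 4 A = -8
Solving: A = 2.
Check against the point condition:
  u(0, 0) = 2  ⟹  A = 2  ✓
Hence u(x, y) = 2 \cos{\left(2 y \right)}.

Answer: u(x, y) = 2 \cos{\left(2 y \right)}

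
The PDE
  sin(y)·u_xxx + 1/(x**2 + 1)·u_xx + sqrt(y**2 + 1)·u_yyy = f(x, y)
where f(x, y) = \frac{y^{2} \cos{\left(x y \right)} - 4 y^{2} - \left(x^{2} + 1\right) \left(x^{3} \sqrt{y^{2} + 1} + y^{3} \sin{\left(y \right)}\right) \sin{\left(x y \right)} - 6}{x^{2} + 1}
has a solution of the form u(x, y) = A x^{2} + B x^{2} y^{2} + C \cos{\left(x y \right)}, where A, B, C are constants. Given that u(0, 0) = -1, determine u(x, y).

Substitute the ansatz u = A x^{2} + B x^{2} y^{2} + C \cos{\left(x y \right)} into the left-hand side.
Derivatives of the ansatz:
  u_xxx = C y^{3} \sin{\left(x y \right)}
  u_xx = 2 A + 2 B y^{2} - C y^{2} \cos{\left(x y \right)}
  u_yyy = C x^{3} \sin{\left(x y \right)}
Term by term:
  sin(y)·u_xxx = C y^{3} \sin{\left(y \right)} \sin{\left(x y \right)}
  1/(x**2 + 1)·u_xx = \frac{2 A}{x^{2} + 1} + \frac{2 B y^{2}}{x^{2} + 1} - \frac{C y^{2} \cos{\left(x y \right)}}{x^{2} + 1}
  sqrt(y**2 + 1)·u_yyy = C x^{3} \sqrt{y^{2} + 1} \sin{\left(x y \right)}
So the left-hand side equals
  \frac{2 A}{x^{2} + 1} + \frac{2 B y^{2}}{x^{2} + 1} + C x^{3} \sqrt{y^{2} + 1} \sin{\left(x y \right)} + C y^{3} \sin{\left(y \right)} \sin{\left(x y \right)} - \frac{C y^{2} \cos{\left(x y \right)}}{x^{2} + 1}
This must equal f(x, y) identically; expanded, f = - x^{3} \sqrt{y^{2} + 1} \sin{\left(x y \right)} - y^{3} \sin{\left(y \right)} \sin{\left(x y \right)} + \frac{y^{2} \cos{\left(x y \right)}}{x^{2} + 1} - \frac{4 y^{2}}{x^{2} + 1} - \frac{6}{x^{2} + 1}.
Matching coefficients of the independent functions:
  [\frac{y^{2}}{x^{2} + 1}]:  2 B = -4
  [x^{3} \sqrt{y^{2} + 1} \sin{\left(x y \right)}, y^{3} \sin{\left(y \right)} \sin{\left(x y \right)}]:  C = -1
  [\frac{y^{2} \cos{\left(x y \right)}}{x^{2} + 1}]:  - C = 1
  [\frac{1}{x^{2} + 1}]:  2 A = -6
Solving: A = -3, B = -2, C = -1.
Check against the point condition:
  u(0, 0) = -1  ⟹  C = -1  ✓
Hence u(x, y) = - 2 x^{2} y^{2} - 3 x^{2} - \cos{\left(x y \right)}.

Answer: u(x, y) = - 2 x^{2} y^{2} - 3 x^{2} - \cos{\left(x y \right)}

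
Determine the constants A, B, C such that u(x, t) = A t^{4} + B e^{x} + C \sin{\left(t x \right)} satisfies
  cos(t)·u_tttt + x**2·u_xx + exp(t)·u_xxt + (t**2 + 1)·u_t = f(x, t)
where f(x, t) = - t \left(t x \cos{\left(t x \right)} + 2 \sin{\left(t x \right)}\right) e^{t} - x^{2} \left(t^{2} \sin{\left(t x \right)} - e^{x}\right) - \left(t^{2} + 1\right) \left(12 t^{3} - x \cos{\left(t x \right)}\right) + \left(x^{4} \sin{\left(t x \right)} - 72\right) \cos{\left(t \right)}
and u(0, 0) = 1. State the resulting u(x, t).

Answer: u(x, t) = - 3 t^{4} + e^{x} + \sin{\left(t x \right)}

Derivation:
Substitute the ansatz u = A t^{4} + B e^{x} + C \sin{\left(t x \right)} into the left-hand side.
Derivatives of the ansatz:
  u_tttt = 24 A + C x^{4} \sin{\left(t x \right)}
  u_xx = B e^{x} - C t^{2} \sin{\left(t x \right)}
  u_xxt = - C t^{2} x \cos{\left(t x \right)} - 2 C t \sin{\left(t x \right)}
  u_t = 4 A t^{3} + C x \cos{\left(t x \right)}
Term by term:
  cos(t)·u_tttt = 24 A \cos{\left(t \right)} + C x^{4} \sin{\left(t x \right)} \cos{\left(t \right)}
  x**2·u_xx = B x^{2} e^{x} - C t^{2} x^{2} \sin{\left(t x \right)}
  exp(t)·u_xxt = - C t^{2} x e^{t} \cos{\left(t x \right)} - 2 C t e^{t} \sin{\left(t x \right)}
  (t**2 + 1)·u_t = 4 A t^{5} + 4 A t^{3} + C t^{2} x \cos{\left(t x \right)} + C x \cos{\left(t x \right)}
So the left-hand side equals
  4 A t^{5} + 4 A t^{3} + 24 A \cos{\left(t \right)} + B x^{2} e^{x} - C t^{2} x^{2} \sin{\left(t x \right)} - C t^{2} x e^{t} \cos{\left(t x \right)} + C t^{2} x \cos{\left(t x \right)} - 2 C t e^{t} \sin{\left(t x \right)} + C x^{4} \sin{\left(t x \right)} \cos{\left(t \right)} + C x \cos{\left(t x \right)}
This must equal f(x, t) identically; expanded, f = - 12 t^{5} - 12 t^{3} - t^{2} x^{2} \sin{\left(t x \right)} - t^{2} x e^{t} \cos{\left(t x \right)} + t^{2} x \cos{\left(t x \right)} - 2 t e^{t} \sin{\left(t x \right)} + x^{4} \sin{\left(t x \right)} \cos{\left(t \right)} + x^{2} e^{x} + x \cos{\left(t x \right)} - 72 \cos{\left(t \right)}.
Matching coefficients of the independent functions:
  [t^{3}, t^{5}]:  4 A = -12
  [x \cos{\left(t x \right)}, t^{2} x \cos{\left(t x \right)}, x^{4} \sin{\left(t x \right)} \cos{\left(t \right)}]:  C = 1
  [x^{2} e^{x}]:  B = 1
  [t e^{t} \sin{\left(t x \right)}]:  - 2 C = -2
  [t^{2} x^{2} \sin{\left(t x \right)}, t^{2} x e^{t} \cos{\left(t x \right)}]:  - C = -1
  [\cos{\left(t \right)}]:  24 A = -72
Solving: A = -3, B = 1, C = 1.
Check against the point condition:
  u(0, 0) = 1  ⟹  B = 1  ✓
Hence u(x, t) = - 3 t^{4} + e^{x} + \sin{\left(t x \right)}.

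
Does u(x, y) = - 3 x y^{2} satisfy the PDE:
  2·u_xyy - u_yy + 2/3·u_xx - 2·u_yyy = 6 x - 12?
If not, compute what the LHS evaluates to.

Evaluate each term of the left-hand side for u = - 3 x y^{2}.
Derivatives:
  u_xyy = -6
  u_yy = - 6 x
  u_xx = 0
  u_yyy = 0
Terms:
  2·u_xyy = -12
  -u_yy = 6 x
  2/3·u_xx = 0
  -2·u_yyy = 0
Sum: LHS = 6 x - 12
This is exactly the given right-hand side, so u is a solution.

Answer: Yes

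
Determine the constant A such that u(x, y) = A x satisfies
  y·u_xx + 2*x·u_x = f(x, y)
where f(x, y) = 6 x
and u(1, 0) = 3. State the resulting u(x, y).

Substitute the ansatz u = A x into the left-hand side.
Derivatives of the ansatz:
  u_xx = 0
  u_x = A
Term by term:
  y·u_xx = 0
  2*x·u_x = 2 A x
So the left-hand side equals
  2 A x
This must equal f(x, y) = 6 x identically.
Matching coefficients of the independent functions:
  [x]:  2 A = 6
Solving: A = 3.
Check against the point condition:
  u(1, 0) = 3  ⟹  A = 3  ✓
Hence u(x, y) = 3 x.

Answer: u(x, y) = 3 x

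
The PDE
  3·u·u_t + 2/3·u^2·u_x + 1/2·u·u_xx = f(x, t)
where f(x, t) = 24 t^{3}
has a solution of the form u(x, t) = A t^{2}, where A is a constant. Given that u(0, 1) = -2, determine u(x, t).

Answer: u(x, t) = - 2 t^{2}

Derivation:
Substitute the ansatz u = A t^{2} into the left-hand side.
Derivatives of the ansatz:
  u_t = 2 A t
  u_x = 0
  u_xx = 0
Term by term:
  3·u·u_t = 6 A^{2} t^{3}
  2/3·u^2·u_x = 0
  1/2·u·u_xx = 0
So the left-hand side equals
  6 A^{2} t^{3}
This must equal f(x, t) = 24 t^{3} identically.
Matching coefficients of the independent functions:
  [t^{3}]:  6 A^{2} = 24
These equations allow (A) = (-2) or (2).
Impose the point condition(s):
  u(0, 1) = -2  ⟹  A = -2
Only A = -2 satisfies everything.
Hence u(x, t) = - 2 t^{2}.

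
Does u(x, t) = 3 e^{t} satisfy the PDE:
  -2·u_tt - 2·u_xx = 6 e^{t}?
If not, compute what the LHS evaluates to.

Evaluate each term of the left-hand side for u = 3 e^{t}.
Derivatives:
  u_tt = 3 e^{t}
  u_xx = 0
Terms:
  -2·u_tt = - 6 e^{t}
  -2·u_xx = 0
Sum: LHS = - 6 e^{t}
Given right-hand side: 6 e^{t}. Difference LHS − RHS = - 12 e^{t} ≠ 0, so u is not a solution.

Answer: No, the LHS evaluates to - 6 e^{t}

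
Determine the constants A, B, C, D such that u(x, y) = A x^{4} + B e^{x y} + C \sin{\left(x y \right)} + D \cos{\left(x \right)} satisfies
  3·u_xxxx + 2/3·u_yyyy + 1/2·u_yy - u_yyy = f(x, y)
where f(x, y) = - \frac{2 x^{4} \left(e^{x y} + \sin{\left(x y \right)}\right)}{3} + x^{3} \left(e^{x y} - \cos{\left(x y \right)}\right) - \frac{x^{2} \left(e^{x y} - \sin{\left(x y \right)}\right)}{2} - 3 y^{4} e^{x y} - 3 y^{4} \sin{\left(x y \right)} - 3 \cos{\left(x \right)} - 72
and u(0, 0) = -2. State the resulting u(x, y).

Substitute the ansatz u = A x^{4} + B e^{x y} + C \sin{\left(x y \right)} + D \cos{\left(x \right)} into the left-hand side.
Derivatives of the ansatz:
  u_xxxx = 24 A + B y^{4} e^{x y} + C y^{4} \sin{\left(x y \right)} + D \cos{\left(x \right)}
  u_yyyy = B x^{4} e^{x y} + C x^{4} \sin{\left(x y \right)}
  u_yy = B x^{2} e^{x y} - C x^{2} \sin{\left(x y \right)}
  u_yyy = B x^{3} e^{x y} - C x^{3} \cos{\left(x y \right)}
Term by term:
  3·u_xxxx = 72 A + 3 B y^{4} e^{x y} + 3 C y^{4} \sin{\left(x y \right)} + 3 D \cos{\left(x \right)}
  2/3·u_yyyy = \frac{2 B x^{4} e^{x y}}{3} + \frac{2 C x^{4} \sin{\left(x y \right)}}{3}
  1/2·u_yy = \frac{B x^{2} e^{x y}}{2} - \frac{C x^{2} \sin{\left(x y \right)}}{2}
  -u_yyy = - B x^{3} e^{x y} + C x^{3} \cos{\left(x y \right)}
So the left-hand side equals
  72 A + \frac{2 B x^{4} e^{x y}}{3} - B x^{3} e^{x y} + \frac{B x^{2} e^{x y}}{2} + 3 B y^{4} e^{x y} + \frac{2 C x^{4} \sin{\left(x y \right)}}{3} + C x^{3} \cos{\left(x y \right)} - \frac{C x^{2} \sin{\left(x y \right)}}{2} + 3 C y^{4} \sin{\left(x y \right)} + 3 D \cos{\left(x \right)}
This must equal f(x, y) identically; expanded, f = - \frac{2 x^{4} e^{x y}}{3} - \frac{2 x^{4} \sin{\left(x y \right)}}{3} + x^{3} e^{x y} - x^{3} \cos{\left(x y \right)} - \frac{x^{2} e^{x y}}{2} + \frac{x^{2} \sin{\left(x y \right)}}{2} - 3 y^{4} e^{x y} - 3 y^{4} \sin{\left(x y \right)} - 3 \cos{\left(x \right)} - 72.
Matching coefficients of the independent functions:
  [constant term]:  72 A = -72
  [x^{2} e^{x y}]:  \frac{B}{2} = - \frac{1}{2}
  [x^{2} \sin{\left(x y \right)}]:  - \frac{C}{2} = \frac{1}{2}
  [x^{3} e^{x y}]:  - B = 1
  [x^{3} \cos{\left(x y \right)}]:  C = -1
  [x^{4} e^{x y}]:  \frac{2 B}{3} = - \frac{2}{3}
  [x^{4} \sin{\left(x y \right)}]:  \frac{2 C}{3} = - \frac{2}{3}
  [y^{4} e^{x y}]:  3 B = -3
  [y^{4} \sin{\left(x y \right)}]:  3 C = -3
  [\cos{\left(x \right)}]:  3 D = -3
Solving: A = -1, B = -1, C = -1, D = -1.
Check against the point condition:
  u(0, 0) = -2  ⟹  B + D = -2  ✓
Hence u(x, y) = - x^{4} - e^{x y} - \sin{\left(x y \right)} - \cos{\left(x \right)}.

Answer: u(x, y) = - x^{4} - e^{x y} - \sin{\left(x y \right)} - \cos{\left(x \right)}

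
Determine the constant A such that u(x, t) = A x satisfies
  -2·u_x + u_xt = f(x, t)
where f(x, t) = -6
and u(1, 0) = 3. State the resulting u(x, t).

Substitute the ansatz u = A x into the left-hand side.
Derivatives of the ansatz:
  u_x = A
  u_xt = 0
Term by term:
  -2·u_x = - 2 A
  u_xt = 0
So the left-hand side equals
  - 2 A
This must equal f(x, t) = -6 identically.
Matching coefficients of the independent functions:
  [constant term]:  - 2 A = -6
Solving: A = 3.
Check against the point condition:
  u(1, 0) = 3  ⟹  A = 3  ✓
Hence u(x, t) = 3 x.

Answer: u(x, t) = 3 x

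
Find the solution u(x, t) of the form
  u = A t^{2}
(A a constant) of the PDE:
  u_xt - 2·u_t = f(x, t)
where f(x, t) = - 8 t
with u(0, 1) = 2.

Substitute the ansatz u = A t^{2} into the left-hand side.
Derivatives of the ansatz:
  u_xt = 0
  u_t = 2 A t
Term by term:
  u_xt = 0
  -2·u_t = - 4 A t
So the left-hand side equals
  - 4 A t
This must equal f(x, t) = - 8 t identically.
Matching coefficients of the independent functions:
  [t]:  - 4 A = -8
Solving: A = 2.
Check against the point condition:
  u(0, 1) = 2  ⟹  A = 2  ✓
Hence u(x, t) = 2 t^{2}.

Answer: u(x, t) = 2 t^{2}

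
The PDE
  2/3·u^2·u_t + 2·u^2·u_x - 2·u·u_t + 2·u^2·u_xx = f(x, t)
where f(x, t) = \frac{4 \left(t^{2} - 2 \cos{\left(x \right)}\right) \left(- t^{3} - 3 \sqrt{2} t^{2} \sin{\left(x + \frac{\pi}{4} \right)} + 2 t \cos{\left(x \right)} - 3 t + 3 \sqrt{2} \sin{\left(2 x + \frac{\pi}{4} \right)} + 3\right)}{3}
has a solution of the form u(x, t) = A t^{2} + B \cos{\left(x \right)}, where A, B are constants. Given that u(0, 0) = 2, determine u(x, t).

Answer: u(x, t) = - t^{2} + 2 \cos{\left(x \right)}

Derivation:
Substitute the ansatz u = A t^{2} + B \cos{\left(x \right)} into the left-hand side.
Derivatives of the ansatz:
  u_t = 2 A t
  u_x = - B \sin{\left(x \right)}
  u_xx = - B \cos{\left(x \right)}
Term by term:
  2/3·u^2·u_t = \frac{4 A^{3} t^{5}}{3} + \frac{8 A^{2} B t^{3} \cos{\left(x \right)}}{3} + \frac{4 A B^{2} t \cos^{2}{\left(x \right)}}{3}
  2·u^2·u_x = - 2 A^{2} B t^{4} \sin{\left(x \right)} - 4 A B^{2} t^{2} \sin{\left(x \right)} \cos{\left(x \right)} - 2 B^{3} \sin{\left(x \right)} \cos^{2}{\left(x \right)}
  -2·u·u_t = - 4 A^{2} t^{3} - 4 A B t \cos{\left(x \right)}
  2·u^2·u_xx = - 2 A^{2} B t^{4} \cos{\left(x \right)} - 4 A B^{2} t^{2} \cos^{2}{\left(x \right)} - 2 B^{3} \cos^{3}{\left(x \right)}
So the left-hand side equals
  \frac{4 A^{3} t^{5}}{3} - 2 A^{2} B t^{4} \sin{\left(x \right)} - 2 A^{2} B t^{4} \cos{\left(x \right)} + \frac{8 A^{2} B t^{3} \cos{\left(x \right)}}{3} - 4 A^{2} t^{3} - 4 A B^{2} t^{2} \sin{\left(x \right)} \cos{\left(x \right)} - 4 A B^{2} t^{2} \cos^{2}{\left(x \right)} + \frac{4 A B^{2} t \cos^{2}{\left(x \right)}}{3} - 4 A B t \cos{\left(x \right)} - 2 B^{3} \sin{\left(x \right)} \cos^{2}{\left(x \right)} - 2 B^{3} \cos^{3}{\left(x \right)}
This must equal f(x, t) identically; expanded, f = - \frac{4 t^{5}}{3} - 4 t^{4} \sin{\left(x \right)} - 4 t^{4} \cos{\left(x \right)} + \frac{16 t^{3} \cos{\left(x \right)}}{3} - 4 t^{3} + 16 t^{2} \sin{\left(x \right)} \cos{\left(x \right)} + 16 t^{2} \cos^{2}{\left(x \right)} - \frac{16 t \cos^{2}{\left(x \right)}}{3} + 8 t \cos{\left(x \right)} - 16 \sin{\left(x \right)} \cos^{2}{\left(x \right)} - 16 \cos^{3}{\left(x \right)}.
Matching coefficients of the independent functions:
  [t^{3}]:  - 4 A^{2} = -4
  [t^{5}]:  \frac{4 A^{3}}{3} = - \frac{4}{3}
  [t \cos{\left(x \right)}]:  - 4 A B = 8
  [t \cos^{2}{\left(x \right)}]:  \frac{4 A B^{2}}{3} = - \frac{16}{3}
  [t^{2} \cos^{2}{\left(x \right)}, t^{2} \sin{\left(x \right)} \cos{\left(x \right)}]:  - 4 A B^{2} = 16
  [t^{3} \cos{\left(x \right)}]:  \frac{8 A^{2} B}{3} = \frac{16}{3}
  [t^{4} \sin{\left(x \right)}, t^{4} \cos{\left(x \right)}]:  - 2 A^{2} B = -4
  [\sin{\left(x \right)} \cos^{2}{\left(x \right)}, \cos^{3}{\left(x \right)}]:  - 2 B^{3} = -16
Solving: A = -1, B = 2.
Check against the point condition:
  u(0, 0) = 2  ⟹  B = 2  ✓
Hence u(x, t) = - t^{2} + 2 \cos{\left(x \right)}.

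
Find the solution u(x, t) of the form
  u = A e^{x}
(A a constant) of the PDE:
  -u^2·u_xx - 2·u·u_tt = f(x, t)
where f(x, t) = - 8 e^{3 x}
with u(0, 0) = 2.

Substitute the ansatz u = A e^{x} into the left-hand side.
Derivatives of the ansatz:
  u_xx = A e^{x}
  u_tt = 0
Term by term:
  -u^2·u_xx = - A^{3} e^{3 x}
  -2·u·u_tt = 0
So the left-hand side equals
  - A^{3} e^{3 x}
This must equal f(x, t) = - 8 e^{3 x} identically.
Matching coefficients of the independent functions:
  [e^{3 x}]:  - A^{3} = -8
Solving: A = 2.
Check against the point condition:
  u(0, 0) = 2  ⟹  A = 2  ✓
Hence u(x, t) = 2 e^{x}.

Answer: u(x, t) = 2 e^{x}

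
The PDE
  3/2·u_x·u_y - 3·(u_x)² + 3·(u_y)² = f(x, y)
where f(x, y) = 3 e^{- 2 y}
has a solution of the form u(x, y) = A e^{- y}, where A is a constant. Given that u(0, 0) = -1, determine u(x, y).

Substitute the ansatz u = A e^{- y} into the left-hand side.
Derivatives of the ansatz:
  u_x = 0
  u_y = - A e^{- y}
Term by term:
  3/2·u_x·u_y = 0
  -3·(u_x)² = 0
  3·(u_y)² = 3 A^{2} e^{- 2 y}
So the left-hand side equals
  3 A^{2} e^{- 2 y}
This must equal f(x, y) = 3 e^{- 2 y} identically.
Matching coefficients of the independent functions:
  [e^{- 2 y}]:  3 A^{2} = 3
These equations allow (A) = (-1) or (1).
Impose the point condition(s):
  u(0, 0) = -1  ⟹  A = -1
Only A = -1 satisfies everything.
Hence u(x, y) = - e^{- y}.

Answer: u(x, y) = - e^{- y}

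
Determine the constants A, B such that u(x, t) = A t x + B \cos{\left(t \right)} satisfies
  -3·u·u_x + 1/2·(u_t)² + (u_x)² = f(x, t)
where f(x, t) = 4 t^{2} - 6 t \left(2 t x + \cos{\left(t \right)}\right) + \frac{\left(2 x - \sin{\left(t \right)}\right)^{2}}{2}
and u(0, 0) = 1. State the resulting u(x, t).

Substitute the ansatz u = A t x + B \cos{\left(t \right)} into the left-hand side.
Derivatives of the ansatz:
  u_x = A t
  u_t = A x - B \sin{\left(t \right)}
Term by term:
  -3·u·u_x = - 3 A^{2} t^{2} x - 3 A B t \cos{\left(t \right)}
  1/2·(u_t)² = \frac{A^{2} x^{2}}{2} - A B x \sin{\left(t \right)} + \frac{B^{2} \sin^{2}{\left(t \right)}}{2}
  (u_x)² = A^{2} t^{2}
So the left-hand side equals
  - 3 A^{2} t^{2} x + A^{2} t^{2} + \frac{A^{2} x^{2}}{2} - 3 A B t \cos{\left(t \right)} - A B x \sin{\left(t \right)} + \frac{B^{2} \sin^{2}{\left(t \right)}}{2}
This must equal f(x, t) identically; expanded, f = - 12 t^{2} x + 4 t^{2} - 6 t \cos{\left(t \right)} + 2 x^{2} - 2 x \sin{\left(t \right)} + \frac{\sin^{2}{\left(t \right)}}{2}.
Matching coefficients of the independent functions:
  [t^{2}]:  A^{2} = 4
  [x^{2}]:  \frac{A^{2}}{2} = 2
  [t \cos{\left(t \right)}]:  - 3 A B = -6
  [t^{2} x]:  - 3 A^{2} = -12
  [x \sin{\left(t \right)}]:  - A B = -2
  [\sin^{2}{\left(t \right)}]:  \frac{B^{2}}{2} = \frac{1}{2}
These equations allow (A, B) = (-2, -1) or (2, 1).
Impose the point condition(s):
  u(0, 0) = 1  ⟹  B = 1
Only A = 2, B = 1 satisfies everything.
Hence u(x, t) = 2 t x + \cos{\left(t \right)}.

Answer: u(x, t) = 2 t x + \cos{\left(t \right)}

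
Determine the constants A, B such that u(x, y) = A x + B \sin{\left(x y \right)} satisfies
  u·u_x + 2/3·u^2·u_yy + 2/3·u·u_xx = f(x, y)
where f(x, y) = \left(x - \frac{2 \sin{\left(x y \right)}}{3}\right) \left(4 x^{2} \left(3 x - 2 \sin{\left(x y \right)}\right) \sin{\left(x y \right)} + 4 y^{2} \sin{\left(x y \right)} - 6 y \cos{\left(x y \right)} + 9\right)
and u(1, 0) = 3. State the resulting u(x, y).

Answer: u(x, y) = 3 x - 2 \sin{\left(x y \right)}

Derivation:
Substitute the ansatz u = A x + B \sin{\left(x y \right)} into the left-hand side.
Derivatives of the ansatz:
  u_x = A + B y \cos{\left(x y \right)}
  u_yy = - B x^{2} \sin{\left(x y \right)}
  u_xx = - B y^{2} \sin{\left(x y \right)}
Term by term:
  u·u_x = A^{2} x + A B x y \cos{\left(x y \right)} + A B \sin{\left(x y \right)} + B^{2} y \sin{\left(x y \right)} \cos{\left(x y \right)}
  2/3·u^2·u_yy = - \frac{2 A^{2} B x^{4} \sin{\left(x y \right)}}{3} - \frac{4 A B^{2} x^{3} \sin^{2}{\left(x y \right)}}{3} - \frac{2 B^{3} x^{2} \sin^{3}{\left(x y \right)}}{3}
  2/3·u·u_xx = - \frac{2 A B x y^{2} \sin{\left(x y \right)}}{3} - \frac{2 B^{2} y^{2} \sin^{2}{\left(x y \right)}}{3}
So the left-hand side equals
  - \frac{2 A^{2} B x^{4} \sin{\left(x y \right)}}{3} + A^{2} x - \frac{4 A B^{2} x^{3} \sin^{2}{\left(x y \right)}}{3} - \frac{2 A B x y^{2} \sin{\left(x y \right)}}{3} + A B x y \cos{\left(x y \right)} + A B \sin{\left(x y \right)} - \frac{2 B^{3} x^{2} \sin^{3}{\left(x y \right)}}{3} - \frac{2 B^{2} y^{2} \sin^{2}{\left(x y \right)}}{3} + B^{2} y \sin{\left(x y \right)} \cos{\left(x y \right)}
This must equal f(x, y) identically; expanded, f = 12 x^{4} \sin{\left(x y \right)} - 16 x^{3} \sin^{2}{\left(x y \right)} + \frac{16 x^{2} \sin^{3}{\left(x y \right)}}{3} + 4 x y^{2} \sin{\left(x y \right)} - 6 x y \cos{\left(x y \right)} + 9 x - \frac{8 y^{2} \sin^{2}{\left(x y \right)}}{3} + 4 y \sin{\left(x y \right)} \cos{\left(x y \right)} - 6 \sin{\left(x y \right)}.
Matching coefficients of the independent functions:
  [x]:  A^{2} = 9
  [x^{2} \sin^{3}{\left(x y \right)}]:  - \frac{2 B^{3}}{3} = \frac{16}{3}
  [x^{3} \sin^{2}{\left(x y \right)}]:  - \frac{4 A B^{2}}{3} = -16
  [x^{4} \sin{\left(x y \right)}]:  - \frac{2 A^{2} B}{3} = 12
  [y^{2} \sin^{2}{\left(x y \right)}]:  - \frac{2 B^{2}}{3} = - \frac{8}{3}
  [x y \cos{\left(x y \right)}, \sin{\left(x y \right)}]:  A B = -6
  [x y^{2} \sin{\left(x y \right)}]:  - \frac{2 A B}{3} = 4
  [y \sin{\left(x y \right)} \cos{\left(x y \right)}]:  B^{2} = 4
Solving: A = 3, B = -2.
Check against the point condition:
  u(1, 0) = 3  ⟹  A = 3  ✓
Hence u(x, y) = 3 x - 2 \sin{\left(x y \right)}.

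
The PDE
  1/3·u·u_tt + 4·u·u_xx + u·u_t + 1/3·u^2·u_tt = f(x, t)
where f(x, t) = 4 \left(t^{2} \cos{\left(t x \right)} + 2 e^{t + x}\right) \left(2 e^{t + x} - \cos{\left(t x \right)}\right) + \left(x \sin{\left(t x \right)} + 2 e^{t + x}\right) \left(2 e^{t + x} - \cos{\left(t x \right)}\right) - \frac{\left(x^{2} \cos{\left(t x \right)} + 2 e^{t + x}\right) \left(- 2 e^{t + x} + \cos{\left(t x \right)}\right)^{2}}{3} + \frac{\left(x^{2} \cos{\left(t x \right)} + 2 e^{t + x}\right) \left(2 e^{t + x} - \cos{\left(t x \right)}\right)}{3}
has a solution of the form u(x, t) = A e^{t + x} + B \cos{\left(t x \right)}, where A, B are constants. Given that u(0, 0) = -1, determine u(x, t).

Substitute the ansatz u = A e^{t + x} + B \cos{\left(t x \right)} into the left-hand side.
Derivatives of the ansatz:
  u_tt = A e^{t} e^{x} - B x^{2} \cos{\left(t x \right)}
  u_xx = A e^{t} e^{x} - B t^{2} \cos{\left(t x \right)}
  u_t = A e^{t} e^{x} - B x \sin{\left(t x \right)}
Term by term:
  1/3·u·u_tt = \frac{A^{2} e^{2 t} e^{2 x}}{3} - \frac{A B x^{2} e^{t} e^{x} \cos{\left(t x \right)}}{3} + \frac{A B e^{t} e^{x} \cos{\left(t x \right)}}{3} - \frac{B^{2} x^{2} \cos^{2}{\left(t x \right)}}{3}
  4·u·u_xx = 4 A^{2} e^{2 t} e^{2 x} - 4 A B t^{2} e^{t} e^{x} \cos{\left(t x \right)} + 4 A B e^{t} e^{x} \cos{\left(t x \right)} - 4 B^{2} t^{2} \cos^{2}{\left(t x \right)}
  u·u_t = A^{2} e^{2 t} e^{2 x} - A B x e^{t} e^{x} \sin{\left(t x \right)} + A B e^{t} e^{x} \cos{\left(t x \right)} - B^{2} x \sin{\left(t x \right)} \cos{\left(t x \right)}
  1/3·u^2·u_tt = \frac{A^{3} e^{3 t} e^{3 x}}{3} - \frac{A^{2} B x^{2} e^{2 t} e^{2 x} \cos{\left(t x \right)}}{3} + \frac{2 A^{2} B e^{2 t} e^{2 x} \cos{\left(t x \right)}}{3} - \frac{2 A B^{2} x^{2} e^{t} e^{x} \cos^{2}{\left(t x \right)}}{3} + \frac{A B^{2} e^{t} e^{x} \cos^{2}{\left(t x \right)}}{3} - \frac{B^{3} x^{2} \cos^{3}{\left(t x \right)}}{3}
So the left-hand side equals
  \frac{A^{3} e^{3 t} e^{3 x}}{3} - \frac{A^{2} B x^{2} e^{2 t} e^{2 x} \cos{\left(t x \right)}}{3} + \frac{2 A^{2} B e^{2 t} e^{2 x} \cos{\left(t x \right)}}{3} + \frac{16 A^{2} e^{2 t} e^{2 x}}{3} - \frac{2 A B^{2} x^{2} e^{t} e^{x} \cos^{2}{\left(t x \right)}}{3} + \frac{A B^{2} e^{t} e^{x} \cos^{2}{\left(t x \right)}}{3} - 4 A B t^{2} e^{t} e^{x} \cos{\left(t x \right)} - \frac{A B x^{2} e^{t} e^{x} \cos{\left(t x \right)}}{3} - A B x e^{t} e^{x} \sin{\left(t x \right)} + \frac{16 A B e^{t} e^{x} \cos{\left(t x \right)}}{3} - \frac{B^{3} x^{2} \cos^{3}{\left(t x \right)}}{3} - 4 B^{2} t^{2} \cos^{2}{\left(t x \right)} - \frac{B^{2} x^{2} \cos^{2}{\left(t x \right)}}{3} - B^{2} x \sin{\left(t x \right)} \cos{\left(t x \right)}
This must equal f(x, t) identically; expanded, f = 8 t^{2} e^{t} e^{x} \cos{\left(t x \right)} - 4 t^{2} \cos^{2}{\left(t x \right)} - \frac{4 x^{2} e^{2 t} e^{2 x} \cos{\left(t x \right)}}{3} + \frac{4 x^{2} e^{t} e^{x} \cos^{2}{\left(t x \right)}}{3} + \frac{2 x^{2} e^{t} e^{x} \cos{\left(t x \right)}}{3} - \frac{x^{2} \cos^{3}{\left(t x \right)}}{3} - \frac{x^{2} \cos^{2}{\left(t x \right)}}{3} + 2 x e^{t} e^{x} \sin{\left(t x \right)} - x \sin{\left(t x \right)} \cos{\left(t x \right)} - \frac{8 e^{3 t} e^{3 x}}{3} + \frac{8 e^{2 t} e^{2 x} \cos{\left(t x \right)}}{3} + \frac{64 e^{2 t} e^{2 x}}{3} - \frac{2 e^{t} e^{x} \cos^{2}{\left(t x \right)}}{3} - \frac{32 e^{t} e^{x} \cos{\left(t x \right)}}{3}.
Matching coefficients of the independent functions:
  [t^{2} \cos^{2}{\left(t x \right)}]:  - 4 B^{2} = -4
  [x^{2} \cos^{2}{\left(t x \right)}]:  - \frac{B^{2}}{3} = - \frac{1}{3}
  [x^{2} \cos^{3}{\left(t x \right)}]:  - \frac{B^{3}}{3} = - \frac{1}{3}
  [e^{2 t} e^{2 x}]:  \frac{16 A^{2}}{3} = \frac{64}{3}
  [e^{3 t} e^{3 x}]:  \frac{A^{3}}{3} = - \frac{8}{3}
  [x \sin{\left(t x \right)} \cos{\left(t x \right)}]:  - B^{2} = -1
  [e^{t} e^{x} \cos{\left(t x \right)}]:  \frac{16 A B}{3} = - \frac{32}{3}
  [e^{t} e^{x} \cos^{2}{\left(t x \right)}]:  \frac{A B^{2}}{3} = - \frac{2}{3}
  [e^{2 t} e^{2 x} \cos{\left(t x \right)}]:  \frac{2 A^{2} B}{3} = \frac{8}{3}
  [t^{2} e^{t} e^{x} \cos{\left(t x \right)}]:  - 4 A B = 8
  [x e^{t} e^{x} \sin{\left(t x \right)}]:  - A B = 2
  [x^{2} e^{t} e^{x} \cos{\left(t x \right)}]:  - \frac{A B}{3} = \frac{2}{3}
  [x^{2} e^{t} e^{x} \cos^{2}{\left(t x \right)}]:  - \frac{2 A B^{2}}{3} = \frac{4}{3}
  [x^{2} e^{2 t} e^{2 x} \cos{\left(t x \right)}]:  - \frac{A^{2} B}{3} = - \frac{4}{3}
Solving: A = -2, B = 1.
Check against the point condition:
  u(0, 0) = -1  ⟹  A + B = -1  ✓
Hence u(x, t) = - 2 e^{t + x} + \cos{\left(t x \right)}.

Answer: u(x, t) = - 2 e^{t + x} + \cos{\left(t x \right)}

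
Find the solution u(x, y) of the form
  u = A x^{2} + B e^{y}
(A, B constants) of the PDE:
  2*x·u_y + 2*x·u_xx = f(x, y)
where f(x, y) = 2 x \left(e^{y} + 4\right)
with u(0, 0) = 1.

Substitute the ansatz u = A x^{2} + B e^{y} into the left-hand side.
Derivatives of the ansatz:
  u_y = B e^{y}
  u_xx = 2 A
Term by term:
  2*x·u_y = 2 B x e^{y}
  2*x·u_xx = 4 A x
So the left-hand side equals
  4 A x + 2 B x e^{y}
This must equal f(x, y) = 2 x \left(e^{y} + 4\right) identically.
Matching coefficients of the independent functions:
  [x]:  4 A = 8
  [x e^{y}]:  2 B = 2
Solving: A = 2, B = 1.
Check against the point condition:
  u(0, 0) = 1  ⟹  B = 1  ✓
Hence u(x, y) = 2 x^{2} + e^{y}.

Answer: u(x, y) = 2 x^{2} + e^{y}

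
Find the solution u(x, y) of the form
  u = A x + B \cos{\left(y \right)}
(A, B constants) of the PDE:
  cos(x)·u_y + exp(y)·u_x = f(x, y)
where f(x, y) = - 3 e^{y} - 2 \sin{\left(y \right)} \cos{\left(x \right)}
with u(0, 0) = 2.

Substitute the ansatz u = A x + B \cos{\left(y \right)} into the left-hand side.
Derivatives of the ansatz:
  u_y = - B \sin{\left(y \right)}
  u_x = A
Term by term:
  cos(x)·u_y = - B \sin{\left(y \right)} \cos{\left(x \right)}
  exp(y)·u_x = A e^{y}
So the left-hand side equals
  A e^{y} - B \sin{\left(y \right)} \cos{\left(x \right)}
This must equal f(x, y) = - 3 e^{y} - 2 \sin{\left(y \right)} \cos{\left(x \right)} identically.
Matching coefficients of the independent functions:
  [\sin{\left(y \right)} \cos{\left(x \right)}]:  - B = -2
  [e^{y}]:  A = -3
Solving: A = -3, B = 2.
Check against the point condition:
  u(0, 0) = 2  ⟹  B = 2  ✓
Hence u(x, y) = - 3 x + 2 \cos{\left(y \right)}.

Answer: u(x, y) = - 3 x + 2 \cos{\left(y \right)}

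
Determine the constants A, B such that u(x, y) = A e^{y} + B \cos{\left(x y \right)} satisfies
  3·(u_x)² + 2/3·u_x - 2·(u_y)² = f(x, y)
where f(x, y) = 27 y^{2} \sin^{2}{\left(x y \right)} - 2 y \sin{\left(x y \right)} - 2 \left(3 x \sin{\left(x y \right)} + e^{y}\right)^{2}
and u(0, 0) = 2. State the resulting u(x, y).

Substitute the ansatz u = A e^{y} + B \cos{\left(x y \right)} into the left-hand side.
Derivatives of the ansatz:
  u_x = - B y \sin{\left(x y \right)}
  u_y = A e^{y} - B x \sin{\left(x y \right)}
Term by term:
  3·(u_x)² = 3 B^{2} y^{2} \sin^{2}{\left(x y \right)}
  2/3·u_x = - \frac{2 B y \sin{\left(x y \right)}}{3}
  -2·(u_y)² = - 2 A^{2} e^{2 y} + 4 A B x e^{y} \sin{\left(x y \right)} - 2 B^{2} x^{2} \sin^{2}{\left(x y \right)}
So the left-hand side equals
  - 2 A^{2} e^{2 y} + 4 A B x e^{y} \sin{\left(x y \right)} - 2 B^{2} x^{2} \sin^{2}{\left(x y \right)} + 3 B^{2} y^{2} \sin^{2}{\left(x y \right)} - \frac{2 B y \sin{\left(x y \right)}}{3}
This must equal f(x, y) identically; expanded, f = - 18 x^{2} \sin^{2}{\left(x y \right)} - 12 x e^{y} \sin{\left(x y \right)} + 27 y^{2} \sin^{2}{\left(x y \right)} - 2 y \sin{\left(x y \right)} - 2 e^{2 y}.
Matching coefficients of the independent functions:
  [x^{2} \sin^{2}{\left(x y \right)}]:  - 2 B^{2} = -18
  [y \sin{\left(x y \right)}]:  - \frac{2 B}{3} = -2
  [y^{2} \sin^{2}{\left(x y \right)}]:  3 B^{2} = 27
  [x e^{y} \sin{\left(x y \right)}]:  4 A B = -12
  [e^{2 y}]:  - 2 A^{2} = -2
Solving: A = -1, B = 3.
Check against the point condition:
  u(0, 0) = 2  ⟹  A + B = 2  ✓
Hence u(x, y) = - e^{y} + 3 \cos{\left(x y \right)}.

Answer: u(x, y) = - e^{y} + 3 \cos{\left(x y \right)}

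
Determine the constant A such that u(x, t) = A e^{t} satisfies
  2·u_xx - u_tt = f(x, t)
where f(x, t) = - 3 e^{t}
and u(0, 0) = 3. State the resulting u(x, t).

Substitute the ansatz u = A e^{t} into the left-hand side.
Derivatives of the ansatz:
  u_xx = 0
  u_tt = A e^{t}
Term by term:
  2·u_xx = 0
  -u_tt = - A e^{t}
So the left-hand side equals
  - A e^{t}
This must equal f(x, t) = - 3 e^{t} identically.
Matching coefficients of the independent functions:
  [e^{t}]:  - A = -3
Solving: A = 3.
Check against the point condition:
  u(0, 0) = 3  ⟹  A = 3  ✓
Hence u(x, t) = 3 e^{t}.

Answer: u(x, t) = 3 e^{t}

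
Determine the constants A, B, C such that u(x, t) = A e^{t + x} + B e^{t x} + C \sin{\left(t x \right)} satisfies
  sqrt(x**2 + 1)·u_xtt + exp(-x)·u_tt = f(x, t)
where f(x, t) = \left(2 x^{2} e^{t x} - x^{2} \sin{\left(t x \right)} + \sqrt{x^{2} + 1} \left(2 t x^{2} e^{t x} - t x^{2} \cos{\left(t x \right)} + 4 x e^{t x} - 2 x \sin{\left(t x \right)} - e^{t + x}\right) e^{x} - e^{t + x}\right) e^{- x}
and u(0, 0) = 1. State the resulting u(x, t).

Substitute the ansatz u = A e^{t + x} + B e^{t x} + C \sin{\left(t x \right)} into the left-hand side.
Derivatives of the ansatz:
  u_xtt = A e^{t} e^{x} + B t x^{2} e^{t x} + 2 B x e^{t x} - C t x^{2} \cos{\left(t x \right)} - 2 C x \sin{\left(t x \right)}
  u_tt = A e^{t} e^{x} + B x^{2} e^{t x} - C x^{2} \sin{\left(t x \right)}
Term by term:
  sqrt(x**2 + 1)·u_xtt = A \sqrt{x^{2} + 1} e^{t} e^{x} + B t x^{2} \sqrt{x^{2} + 1} e^{t x} + 2 B x \sqrt{x^{2} + 1} e^{t x} - C t x^{2} \sqrt{x^{2} + 1} \cos{\left(t x \right)} - 2 C x \sqrt{x^{2} + 1} \sin{\left(t x \right)}
  exp(-x)·u_tt = A e^{t} + B x^{2} e^{- x} e^{t x} - C x^{2} e^{- x} \sin{\left(t x \right)}
So the left-hand side equals
  A \sqrt{x^{2} + 1} e^{t} e^{x} + A e^{t} + B t x^{2} \sqrt{x^{2} + 1} e^{t x} + B x^{2} e^{- x} e^{t x} + 2 B x \sqrt{x^{2} + 1} e^{t x} - C t x^{2} \sqrt{x^{2} + 1} \cos{\left(t x \right)} - C x^{2} e^{- x} \sin{\left(t x \right)} - 2 C x \sqrt{x^{2} + 1} \sin{\left(t x \right)}
This must equal f(x, t) identically; expanded, f = 2 t x^{2} \sqrt{x^{2} + 1} e^{t x} - t x^{2} \sqrt{x^{2} + 1} \cos{\left(t x \right)} + 2 x^{2} e^{- x} e^{t x} - x^{2} e^{- x} \sin{\left(t x \right)} + 4 x \sqrt{x^{2} + 1} e^{t x} - 2 x \sqrt{x^{2} + 1} \sin{\left(t x \right)} - \sqrt{x^{2} + 1} e^{t} e^{x} - e^{t}.
Matching coefficients of the independent functions:
  [x \sqrt{x^{2} + 1} e^{t x}]:  2 B = 4
  [x \sqrt{x^{2} + 1} \sin{\left(t x \right)}]:  - 2 C = -2
  [x^{2} e^{- x} e^{t x}, t x^{2} \sqrt{x^{2} + 1} e^{t x}]:  B = 2
  [x^{2} e^{- x} \sin{\left(t x \right)}, t x^{2} \sqrt{x^{2} + 1} \cos{\left(t x \right)}]:  - C = -1
  [\sqrt{x^{2} + 1} e^{t} e^{x}, e^{t}]:  A = -1
Solving: A = -1, B = 2, C = 1.
Check against the point condition:
  u(0, 0) = 1  ⟹  A + B = 1  ✓
Hence u(x, t) = 2 e^{t x} - e^{t + x} + \sin{\left(t x \right)}.

Answer: u(x, t) = 2 e^{t x} - e^{t + x} + \sin{\left(t x \right)}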